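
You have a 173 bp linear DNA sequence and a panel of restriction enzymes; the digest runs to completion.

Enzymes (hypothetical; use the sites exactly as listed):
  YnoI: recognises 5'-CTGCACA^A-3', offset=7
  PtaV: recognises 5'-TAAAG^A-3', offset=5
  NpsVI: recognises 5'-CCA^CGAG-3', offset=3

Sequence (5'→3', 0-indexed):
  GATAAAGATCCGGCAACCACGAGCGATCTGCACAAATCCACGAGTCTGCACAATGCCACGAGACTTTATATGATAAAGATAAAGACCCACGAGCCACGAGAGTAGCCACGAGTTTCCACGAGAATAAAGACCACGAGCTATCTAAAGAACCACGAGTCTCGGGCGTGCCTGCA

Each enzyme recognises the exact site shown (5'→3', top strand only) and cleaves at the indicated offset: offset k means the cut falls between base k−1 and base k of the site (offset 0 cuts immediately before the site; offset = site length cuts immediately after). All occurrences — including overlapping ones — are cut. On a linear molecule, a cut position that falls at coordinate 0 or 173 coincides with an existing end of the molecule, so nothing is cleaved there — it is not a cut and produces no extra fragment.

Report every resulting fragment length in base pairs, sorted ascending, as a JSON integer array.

[4,5,5,6,6,6,7,7,10,11,12,12,12,14,15,20,21]

Scan for sites:
  YnoI CTGCACAA/7: at [27, 45] ⇒ [34, 52]
  PtaV TAAAGA/5: at [2, 73, 79, 124, 142] ⇒ [7, 78, 84, 129, 147]
  NpsVI CCACGAG/3: at [16, 37, 55, 86, 93, 105, 115, 130, 149] ⇒ [19, 40, 58, 89, 96, 108, 118, 133, 152]

Pooled cuts: [7, 19, 34, 40, 52, 58, 78, 84, 89, 96, 108, 118, 129, 133, 147, 152]

Fragments:
  [0,7): 7 bp
  [7,19): 12 bp
  [19,34): 15 bp
  [34,40): 6 bp
  [40,52): 12 bp
  [52,58): 6 bp
  [58,78): 20 bp
  [78,84): 6 bp
  [84,89): 5 bp
  [89,96): 7 bp
  [96,108): 12 bp
  [108,118): 10 bp
  [118,129): 11 bp
  [129,133): 4 bp
  [133,147): 14 bp
  [147,152): 5 bp
  [152,173): 21 bp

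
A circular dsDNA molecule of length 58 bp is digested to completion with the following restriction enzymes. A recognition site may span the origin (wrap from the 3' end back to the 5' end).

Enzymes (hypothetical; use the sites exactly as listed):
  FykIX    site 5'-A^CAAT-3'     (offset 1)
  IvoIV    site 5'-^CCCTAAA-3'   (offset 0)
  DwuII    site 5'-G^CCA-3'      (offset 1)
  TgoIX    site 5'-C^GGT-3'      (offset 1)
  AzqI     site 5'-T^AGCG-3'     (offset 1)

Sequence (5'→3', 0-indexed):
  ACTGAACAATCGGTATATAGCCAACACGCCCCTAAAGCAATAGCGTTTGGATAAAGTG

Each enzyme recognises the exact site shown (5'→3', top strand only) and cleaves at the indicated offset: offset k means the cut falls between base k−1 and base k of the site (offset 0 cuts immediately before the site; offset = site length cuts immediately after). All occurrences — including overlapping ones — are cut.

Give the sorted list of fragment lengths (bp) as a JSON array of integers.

Scan for sites:
  FykIX (ACAAT, off=1): starts [5] → cuts [6]
  IvoIV (CCCTAAA, off=0): starts [29] → cuts [29]
  DwuII (GCCA, off=1): starts [19] → cuts [20]
  TgoIX (CGGT, off=1): starts [10] → cuts [11]
  AzqI (TAGCG, off=1): starts [40] → cuts [41]

Pooled cuts: [6, 11, 20, 29, 41]

Fragment lengths:
  6→11: 5 bp
  11→20: 9 bp
  20→29: 9 bp
  29→41: 12 bp
  41→6 (wrap): 58-41+6 = 23 bp

[5,9,9,12,23]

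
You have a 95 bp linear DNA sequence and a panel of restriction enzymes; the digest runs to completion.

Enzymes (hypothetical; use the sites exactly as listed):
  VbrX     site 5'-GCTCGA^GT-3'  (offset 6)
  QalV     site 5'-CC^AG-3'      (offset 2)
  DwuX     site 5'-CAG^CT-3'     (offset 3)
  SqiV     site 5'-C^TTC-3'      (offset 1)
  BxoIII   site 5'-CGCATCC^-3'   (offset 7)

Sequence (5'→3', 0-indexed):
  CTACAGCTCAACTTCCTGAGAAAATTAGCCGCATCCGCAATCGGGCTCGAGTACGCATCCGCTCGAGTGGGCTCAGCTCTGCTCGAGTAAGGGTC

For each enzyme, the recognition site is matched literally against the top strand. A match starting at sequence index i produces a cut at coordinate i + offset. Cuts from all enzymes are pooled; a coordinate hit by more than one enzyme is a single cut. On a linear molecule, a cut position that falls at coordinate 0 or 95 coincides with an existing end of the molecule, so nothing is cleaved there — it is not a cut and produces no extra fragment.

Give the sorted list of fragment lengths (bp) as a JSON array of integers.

Per-enzyme occurrences:
  VbrX (GCTCGAGT, off=6): starts [44, 60, 80] → cuts [50, 66, 86]
  QalV (CCAG, off=2): no sites
  DwuX (CAGCT, off=3): starts [3, 73] → cuts [6, 76]
  SqiV (CTTC, off=1): starts [11] → cuts [12]
  BxoIII (CGCATCC, off=7): starts [29, 53] → cuts [36, 60]

All cut coordinates (distinct, sorted): [6, 12, 36, 50, 60, 66, 76, 86]

Fragments:
  [0,6): 6 bp
  [6,12): 6 bp
  [12,36): 24 bp
  [36,50): 14 bp
  [50,60): 10 bp
  [60,66): 6 bp
  [66,76): 10 bp
  [76,86): 10 bp
  [86,95): 9 bp

[6,6,6,9,10,10,10,14,24]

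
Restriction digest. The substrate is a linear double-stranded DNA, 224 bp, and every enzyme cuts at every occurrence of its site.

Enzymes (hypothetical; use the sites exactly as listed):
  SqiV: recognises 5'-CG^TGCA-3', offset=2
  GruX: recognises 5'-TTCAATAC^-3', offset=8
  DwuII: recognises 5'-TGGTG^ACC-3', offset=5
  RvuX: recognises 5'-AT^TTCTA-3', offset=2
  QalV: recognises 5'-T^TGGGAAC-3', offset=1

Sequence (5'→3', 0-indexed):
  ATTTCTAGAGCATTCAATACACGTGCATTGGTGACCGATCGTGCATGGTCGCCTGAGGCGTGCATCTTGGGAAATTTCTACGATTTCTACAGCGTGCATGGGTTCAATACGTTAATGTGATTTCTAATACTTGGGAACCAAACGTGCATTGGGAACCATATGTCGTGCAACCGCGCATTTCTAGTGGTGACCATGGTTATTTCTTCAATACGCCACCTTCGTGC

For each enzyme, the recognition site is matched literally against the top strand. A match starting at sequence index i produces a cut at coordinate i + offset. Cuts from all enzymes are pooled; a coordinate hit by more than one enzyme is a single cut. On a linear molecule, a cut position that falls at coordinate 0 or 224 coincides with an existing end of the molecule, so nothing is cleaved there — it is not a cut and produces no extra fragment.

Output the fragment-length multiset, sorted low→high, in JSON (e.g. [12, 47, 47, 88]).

[2,3,5,8,9,10,10,10,11,11,13,13,13,15,16,16,18,19,22]

Site scan:
  SqiV CGTGCA/2: at [21, 39, 58, 92, 142, 163] ⇒ [23, 41, 60, 94, 144, 165]
  GruX TTCAATAC/8: at [12, 102, 203] ⇒ [20, 110, 211]
  DwuII TGGTGACC/5: at [28, 184] ⇒ [33, 189]
  RvuX ATTTCTA/2: at [0, 73, 82, 119, 176] ⇒ [2, 75, 84, 121, 178]
  QalV TTGGGAAC/1: at [130, 148] ⇒ [131, 149]

Pooled cuts: [2, 20, 23, 33, 41, 60, 75, 84, 94, 110, 121, 131, 144, 149, 165, 178, 189, 211]

Fragment lengths:
  [0,2): 2 bp
  [2,20): 18 bp
  [20,23): 3 bp
  [23,33): 10 bp
  [33,41): 8 bp
  [41,60): 19 bp
  [60,75): 15 bp
  [75,84): 9 bp
  [84,94): 10 bp
  [94,110): 16 bp
  [110,121): 11 bp
  [121,131): 10 bp
  [131,144): 13 bp
  [144,149): 5 bp
  [149,165): 16 bp
  [165,178): 13 bp
  [178,189): 11 bp
  [189,211): 22 bp
  [211,224): 13 bp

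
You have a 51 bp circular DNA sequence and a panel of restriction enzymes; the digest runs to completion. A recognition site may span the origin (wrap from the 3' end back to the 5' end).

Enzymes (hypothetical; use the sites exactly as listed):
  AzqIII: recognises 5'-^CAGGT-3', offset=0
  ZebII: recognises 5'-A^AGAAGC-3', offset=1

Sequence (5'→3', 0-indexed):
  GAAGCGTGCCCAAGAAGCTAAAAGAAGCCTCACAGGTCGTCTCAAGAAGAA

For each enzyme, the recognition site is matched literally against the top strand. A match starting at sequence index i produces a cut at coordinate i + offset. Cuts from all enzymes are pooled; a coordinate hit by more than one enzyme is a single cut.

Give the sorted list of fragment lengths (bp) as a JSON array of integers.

Scan for sites:
  AzqIII (CAGGT, off=0): starts [32] → cuts [32]
  ZebII (AAGAAGC, off=1): starts [11, 21, 49] → cuts [12, 22, 50]

All cut coordinates (distinct, sorted): [12, 22, 32, 50]

Fragment lengths:
  12→22: 10 bp
  22→32: 10 bp
  32→50: 18 bp
  50→12 (wrap): 51-50+12 = 13 bp

[10,10,13,18]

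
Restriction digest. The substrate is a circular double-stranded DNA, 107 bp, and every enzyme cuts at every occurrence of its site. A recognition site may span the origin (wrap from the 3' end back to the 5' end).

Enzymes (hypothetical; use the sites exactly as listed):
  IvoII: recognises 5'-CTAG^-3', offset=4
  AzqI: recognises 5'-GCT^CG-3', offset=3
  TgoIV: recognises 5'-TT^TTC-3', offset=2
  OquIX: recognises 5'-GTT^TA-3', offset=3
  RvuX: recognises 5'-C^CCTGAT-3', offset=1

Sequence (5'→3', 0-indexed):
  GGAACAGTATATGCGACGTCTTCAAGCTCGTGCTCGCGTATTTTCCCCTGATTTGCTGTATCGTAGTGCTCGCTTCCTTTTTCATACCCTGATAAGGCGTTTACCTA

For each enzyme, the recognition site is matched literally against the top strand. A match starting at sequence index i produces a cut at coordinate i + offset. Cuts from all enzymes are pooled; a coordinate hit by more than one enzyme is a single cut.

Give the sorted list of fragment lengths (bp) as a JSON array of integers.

Scan for sites:
  IvoII (CTAG, off=4): starts [104] → cuts [1]
  AzqI (GCTCG, off=3): starts [25, 31, 67] → cuts [28, 34, 70]
  TgoIV (TTTTC, off=2): starts [40, 78] → cuts [42, 80]
  OquIX (GTTTA, off=3): starts [98] → cuts [101]
  RvuX (CCCTGAT, off=1): starts [45, 86] → cuts [46, 87]

Pooled cuts: [1, 28, 34, 42, 46, 70, 80, 87, 101]

Fragments:
  1→28: 27 bp
  28→34: 6 bp
  34→42: 8 bp
  42→46: 4 bp
  46→70: 24 bp
  70→80: 10 bp
  80→87: 7 bp
  87→101: 14 bp
  101→1 (wrap): 107-101+1 = 7 bp

[4,6,7,7,8,10,14,24,27]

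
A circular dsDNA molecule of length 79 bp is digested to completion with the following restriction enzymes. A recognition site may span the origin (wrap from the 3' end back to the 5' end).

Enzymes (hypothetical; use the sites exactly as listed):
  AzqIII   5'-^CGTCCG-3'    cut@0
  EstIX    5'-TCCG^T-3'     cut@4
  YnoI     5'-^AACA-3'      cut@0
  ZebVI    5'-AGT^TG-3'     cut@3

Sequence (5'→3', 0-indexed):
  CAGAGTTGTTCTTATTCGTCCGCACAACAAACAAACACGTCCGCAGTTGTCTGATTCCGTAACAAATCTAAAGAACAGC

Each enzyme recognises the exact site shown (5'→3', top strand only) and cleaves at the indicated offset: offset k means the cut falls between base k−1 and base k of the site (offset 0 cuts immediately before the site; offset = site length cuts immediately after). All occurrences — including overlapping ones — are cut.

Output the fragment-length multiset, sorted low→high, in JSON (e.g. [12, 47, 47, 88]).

[1,4,4,4,9,10,10,12,12,13]

Per-enzyme occurrences:
  AzqIII (CGTCCG, off=0): starts [16, 37] → cuts [16, 37]
  EstIX (TCCGT, off=4): starts [55] → cuts [59]
  YnoI (AACA, off=0): starts [25, 29, 33, 60, 73] → cuts [25, 29, 33, 60, 73]
  ZebVI (AGTTG, off=3): starts [3, 44] → cuts [6, 47]

All cut coordinates (distinct, sorted): [6, 16, 25, 29, 33, 37, 47, 59, 60, 73]

Fragment lengths:
  6→16: 10 bp
  16→25: 9 bp
  25→29: 4 bp
  29→33: 4 bp
  33→37: 4 bp
  37→47: 10 bp
  47→59: 12 bp
  59→60: 1 bp
  60→73: 13 bp
  73→6 (wrap): 79-73+6 = 12 bp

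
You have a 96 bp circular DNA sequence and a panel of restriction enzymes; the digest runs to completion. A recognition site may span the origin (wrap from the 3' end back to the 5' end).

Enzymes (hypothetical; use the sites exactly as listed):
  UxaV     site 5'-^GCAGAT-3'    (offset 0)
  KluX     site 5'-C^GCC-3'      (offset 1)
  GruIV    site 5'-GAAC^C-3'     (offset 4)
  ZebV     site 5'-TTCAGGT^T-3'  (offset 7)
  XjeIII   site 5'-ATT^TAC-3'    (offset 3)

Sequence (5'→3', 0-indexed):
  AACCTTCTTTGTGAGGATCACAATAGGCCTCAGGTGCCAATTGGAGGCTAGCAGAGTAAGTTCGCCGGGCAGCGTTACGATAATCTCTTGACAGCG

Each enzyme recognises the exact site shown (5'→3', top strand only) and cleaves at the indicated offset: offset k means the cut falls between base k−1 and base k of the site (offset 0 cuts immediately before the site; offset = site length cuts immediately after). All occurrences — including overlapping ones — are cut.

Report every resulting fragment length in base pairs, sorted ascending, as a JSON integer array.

Scan for sites:
  UxaV (GCAGAT, off=0): no sites
  KluX (CGCC, off=1): starts [62] → cuts [63]
  GruIV (GAACC, off=4): starts [95] → cuts [3]
  ZebV (TTCAGGTT, off=7): no sites
  XjeIII (ATTTAC, off=3): no sites

Pooled cuts: [3, 63]

Fragment lengths:
  3→63: 60 bp
  63→3 (wrap): 96-63+3 = 36 bp

[36,60]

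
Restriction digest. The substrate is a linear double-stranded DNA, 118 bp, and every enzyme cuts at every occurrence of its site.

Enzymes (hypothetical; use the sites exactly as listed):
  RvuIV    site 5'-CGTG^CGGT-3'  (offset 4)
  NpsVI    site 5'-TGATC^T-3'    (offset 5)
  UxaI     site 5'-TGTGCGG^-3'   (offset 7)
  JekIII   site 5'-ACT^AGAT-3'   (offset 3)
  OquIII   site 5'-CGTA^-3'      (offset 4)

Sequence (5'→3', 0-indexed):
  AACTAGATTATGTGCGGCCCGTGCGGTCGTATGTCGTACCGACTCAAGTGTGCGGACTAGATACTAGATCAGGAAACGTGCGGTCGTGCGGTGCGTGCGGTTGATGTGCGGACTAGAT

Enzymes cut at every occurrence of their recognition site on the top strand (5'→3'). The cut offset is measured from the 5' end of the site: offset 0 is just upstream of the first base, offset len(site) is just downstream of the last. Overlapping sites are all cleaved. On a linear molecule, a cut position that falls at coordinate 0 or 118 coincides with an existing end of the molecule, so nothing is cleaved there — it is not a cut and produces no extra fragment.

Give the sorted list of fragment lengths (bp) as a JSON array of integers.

Scan for sites:
  RvuIV (CGTGCGGT, off=4): starts [19, 76, 84, 93] → cuts [23, 80, 88, 97]
  NpsVI (TGATCT, off=5): no sites
  UxaI (TGTGCGG, off=7): starts [10, 48, 104] → cuts [17, 55, 111]
  JekIII (ACTAGAT, off=3): starts [1, 55, 62, 111] → cuts [4, 58, 65, 114]
  OquIII (CGTA, off=4): starts [27, 34] → cuts [31, 38]

All cut coordinates (distinct, sorted): [4, 17, 23, 31, 38, 55, 58, 65, 80, 88, 97, 111, 114]

Fragment lengths:
  [0,4): 4 bp
  [4,17): 13 bp
  [17,23): 6 bp
  [23,31): 8 bp
  [31,38): 7 bp
  [38,55): 17 bp
  [55,58): 3 bp
  [58,65): 7 bp
  [65,80): 15 bp
  [80,88): 8 bp
  [88,97): 9 bp
  [97,111): 14 bp
  [111,114): 3 bp
  [114,118): 4 bp

[3,3,4,4,6,7,7,8,8,9,13,14,15,17]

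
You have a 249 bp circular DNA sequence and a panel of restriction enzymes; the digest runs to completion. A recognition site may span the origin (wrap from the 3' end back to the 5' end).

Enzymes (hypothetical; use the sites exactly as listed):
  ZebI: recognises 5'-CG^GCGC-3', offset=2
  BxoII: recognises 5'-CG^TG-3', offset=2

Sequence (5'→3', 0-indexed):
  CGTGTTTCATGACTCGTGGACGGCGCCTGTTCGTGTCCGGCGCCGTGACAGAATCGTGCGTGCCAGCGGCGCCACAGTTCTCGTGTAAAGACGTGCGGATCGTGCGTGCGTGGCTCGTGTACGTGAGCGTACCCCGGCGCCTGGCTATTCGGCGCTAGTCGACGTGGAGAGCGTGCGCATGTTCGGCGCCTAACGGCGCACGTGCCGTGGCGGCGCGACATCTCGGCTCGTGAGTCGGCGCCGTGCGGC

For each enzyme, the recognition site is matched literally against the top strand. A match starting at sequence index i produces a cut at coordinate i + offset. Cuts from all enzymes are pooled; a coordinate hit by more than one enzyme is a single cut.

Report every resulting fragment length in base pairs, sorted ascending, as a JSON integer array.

Per-enzyme occurrences:
  ZebI (CGGCGC, off=2): starts [20, 37, 66, 134, 149, 183, 193, 210, 235] → cuts [22, 39, 68, 136, 151, 185, 195, 212, 237]
  BxoII (CGTG, off=2): starts [0, 14, 31, 43, 54, 58, 81, 91, 100, 104, 108, 115, 121, 162, 171, 200, 205, 228, 241] → cuts [2, 16, 33, 45, 56, 60, 83, 93, 102, 106, 110, 117, 123, 164, 173, 202, 207, 230, 243]

All cut coordinates (distinct, sorted): [2, 16, 22, 33, 39, 45, 56, 60, 68, 83, 93, 102, 106, 110, 117, 123, 136, 151, 164, 173, 185, 195, 202, 207, 212, 230, 237, 243]

Fragments:
  2→16: 14 bp
  16→22: 6 bp
  22→33: 11 bp
  33→39: 6 bp
  39→45: 6 bp
  45→56: 11 bp
  56→60: 4 bp
  60→68: 8 bp
  68→83: 15 bp
  83→93: 10 bp
  93→102: 9 bp
  102→106: 4 bp
  106→110: 4 bp
  110→117: 7 bp
  117→123: 6 bp
  123→136: 13 bp
  136→151: 15 bp
  151→164: 13 bp
  164→173: 9 bp
  173→185: 12 bp
  185→195: 10 bp
  195→202: 7 bp
  202→207: 5 bp
  207→212: 5 bp
  212→230: 18 bp
  230→237: 7 bp
  237→243: 6 bp
  243→2 (wrap): 249-243+2 = 8 bp

[4,4,4,5,5,6,6,6,6,6,7,7,7,8,8,9,9,10,10,11,11,12,13,13,14,15,15,18]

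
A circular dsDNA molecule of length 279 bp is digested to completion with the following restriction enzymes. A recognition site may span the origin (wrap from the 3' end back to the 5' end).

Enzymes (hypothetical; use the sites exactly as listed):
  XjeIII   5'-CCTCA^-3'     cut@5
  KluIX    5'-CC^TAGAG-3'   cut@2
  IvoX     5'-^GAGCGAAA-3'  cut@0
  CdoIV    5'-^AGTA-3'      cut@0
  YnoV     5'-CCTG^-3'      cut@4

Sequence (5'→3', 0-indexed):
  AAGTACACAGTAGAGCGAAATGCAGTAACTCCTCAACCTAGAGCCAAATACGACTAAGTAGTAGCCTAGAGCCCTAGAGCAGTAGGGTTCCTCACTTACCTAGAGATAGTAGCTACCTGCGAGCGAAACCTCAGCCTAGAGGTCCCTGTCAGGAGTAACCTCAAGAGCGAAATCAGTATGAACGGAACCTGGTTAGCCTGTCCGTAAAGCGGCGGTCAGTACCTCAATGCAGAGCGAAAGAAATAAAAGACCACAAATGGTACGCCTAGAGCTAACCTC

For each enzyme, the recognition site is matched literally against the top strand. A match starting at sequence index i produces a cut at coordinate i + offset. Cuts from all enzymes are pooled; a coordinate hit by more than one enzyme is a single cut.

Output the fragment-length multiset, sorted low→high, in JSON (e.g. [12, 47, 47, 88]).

Per-enzyme occurrences:
  XjeIII CCTCA/5: at [30, 89, 128, 158, 221, 275] ⇒ [1, 35, 94, 133, 163, 226]
  KluIX CCTAGAG/2: at [36, 64, 72, 98, 134, 264] ⇒ [38, 66, 74, 100, 136, 266]
  IvoX GAGCGAAA/0: at [12, 120, 164, 231] ⇒ [12, 120, 164, 231]
  CdoIV AGTA/0: at [1, 8, 23, 56, 59, 80, 107, 153, 174, 217] ⇒ [1, 8, 23, 56, 59, 80, 107, 153, 174, 217]
  YnoV CCTG/4: at [115, 144, 187, 196] ⇒ [119, 148, 191, 200]

All cut coordinates (distinct, sorted): [1, 8, 12, 23, 35, 38, 56, 59, 66, 74, 80, 94, 100, 107, 119, 120, 133, 136, 148, 153, 163, 164, 174, 191, 200, 217, 226, 231, 266]

Fragments:
  1→8: 7 bp
  8→12: 4 bp
  12→23: 11 bp
  23→35: 12 bp
  35→38: 3 bp
  38→56: 18 bp
  56→59: 3 bp
  59→66: 7 bp
  66→74: 8 bp
  74→80: 6 bp
  80→94: 14 bp
  94→100: 6 bp
  100→107: 7 bp
  107→119: 12 bp
  119→120: 1 bp
  120→133: 13 bp
  133→136: 3 bp
  136→148: 12 bp
  148→153: 5 bp
  153→163: 10 bp
  163→164: 1 bp
  164→174: 10 bp
  174→191: 17 bp
  191→200: 9 bp
  200→217: 17 bp
  217→226: 9 bp
  226→231: 5 bp
  231→266: 35 bp
  266→1 (wrap): 279-266+1 = 14 bp

[1,1,3,3,3,4,5,5,6,6,7,7,7,8,9,9,10,10,11,12,12,12,13,14,14,17,17,18,35]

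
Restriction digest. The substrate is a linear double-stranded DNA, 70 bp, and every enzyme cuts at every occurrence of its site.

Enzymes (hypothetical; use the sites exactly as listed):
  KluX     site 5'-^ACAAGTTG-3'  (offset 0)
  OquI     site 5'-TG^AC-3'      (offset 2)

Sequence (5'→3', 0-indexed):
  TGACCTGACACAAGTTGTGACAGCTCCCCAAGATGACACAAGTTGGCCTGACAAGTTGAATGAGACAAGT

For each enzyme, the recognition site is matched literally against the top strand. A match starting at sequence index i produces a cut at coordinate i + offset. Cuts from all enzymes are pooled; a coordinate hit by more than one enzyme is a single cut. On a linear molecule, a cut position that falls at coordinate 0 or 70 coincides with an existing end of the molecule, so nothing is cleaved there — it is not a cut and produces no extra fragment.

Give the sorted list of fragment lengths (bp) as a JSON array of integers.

[2,2,2,5,10,13,16,20]

Scan for sites:
  KluX ACAAGTTG/0: at [9, 37, 50] ⇒ [9, 37, 50]
  OquI TGAC/2: at [0, 5, 17, 33, 48] ⇒ [2, 7, 19, 35, 50]

Pooled cuts: [2, 7, 9, 19, 35, 37, 50]

Fragments:
  [0,2): 2 bp
  [2,7): 5 bp
  [7,9): 2 bp
  [9,19): 10 bp
  [19,35): 16 bp
  [35,37): 2 bp
  [37,50): 13 bp
  [50,70): 20 bp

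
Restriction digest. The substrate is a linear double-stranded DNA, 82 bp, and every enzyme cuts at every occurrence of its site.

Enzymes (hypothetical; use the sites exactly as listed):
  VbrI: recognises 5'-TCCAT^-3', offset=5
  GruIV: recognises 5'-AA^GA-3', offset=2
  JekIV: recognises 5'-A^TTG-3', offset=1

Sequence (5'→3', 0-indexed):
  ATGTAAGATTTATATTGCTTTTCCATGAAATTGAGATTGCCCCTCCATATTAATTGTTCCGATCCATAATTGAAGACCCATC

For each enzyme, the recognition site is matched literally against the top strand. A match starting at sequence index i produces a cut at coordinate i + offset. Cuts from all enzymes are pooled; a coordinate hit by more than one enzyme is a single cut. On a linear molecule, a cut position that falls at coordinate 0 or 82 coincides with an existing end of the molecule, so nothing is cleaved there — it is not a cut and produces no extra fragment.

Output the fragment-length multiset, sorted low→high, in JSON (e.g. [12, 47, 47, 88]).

Site scan:
  VbrI TCCAT/5: at [21, 43, 62] ⇒ [26, 48, 67]
  GruIV AAGA/2: at [4, 72] ⇒ [6, 74]
  JekIV ATTG/1: at [13, 29, 35, 52, 68] ⇒ [14, 30, 36, 53, 69]

Pooled cuts: [6, 14, 26, 30, 36, 48, 53, 67, 69, 74]

Fragment lengths:
  [0,6): 6 bp
  [6,14): 8 bp
  [14,26): 12 bp
  [26,30): 4 bp
  [30,36): 6 bp
  [36,48): 12 bp
  [48,53): 5 bp
  [53,67): 14 bp
  [67,69): 2 bp
  [69,74): 5 bp
  [74,82): 8 bp

[2,4,5,5,6,6,8,8,12,12,14]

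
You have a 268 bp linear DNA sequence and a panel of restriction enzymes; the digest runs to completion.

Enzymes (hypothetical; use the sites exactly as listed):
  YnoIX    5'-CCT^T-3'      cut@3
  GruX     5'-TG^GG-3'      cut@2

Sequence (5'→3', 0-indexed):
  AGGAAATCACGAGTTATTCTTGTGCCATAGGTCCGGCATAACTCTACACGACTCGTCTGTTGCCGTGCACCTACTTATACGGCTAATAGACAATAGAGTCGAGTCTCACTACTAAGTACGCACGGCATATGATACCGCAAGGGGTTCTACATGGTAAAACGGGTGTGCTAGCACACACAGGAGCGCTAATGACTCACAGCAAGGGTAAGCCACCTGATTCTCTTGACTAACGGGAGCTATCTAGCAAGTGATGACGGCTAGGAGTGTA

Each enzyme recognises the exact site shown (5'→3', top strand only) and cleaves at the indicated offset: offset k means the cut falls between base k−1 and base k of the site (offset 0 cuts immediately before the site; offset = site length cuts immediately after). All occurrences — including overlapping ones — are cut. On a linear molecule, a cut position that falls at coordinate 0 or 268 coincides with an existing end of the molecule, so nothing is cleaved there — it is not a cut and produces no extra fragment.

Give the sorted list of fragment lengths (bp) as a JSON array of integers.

[268]

Site scan:
  YnoIX (CCTT, off=3): no sites
  GruX (TGGG, off=2): no sites

Pooled cuts: ∅

Fragments:
  no cuts → one linear fragment of 268 bp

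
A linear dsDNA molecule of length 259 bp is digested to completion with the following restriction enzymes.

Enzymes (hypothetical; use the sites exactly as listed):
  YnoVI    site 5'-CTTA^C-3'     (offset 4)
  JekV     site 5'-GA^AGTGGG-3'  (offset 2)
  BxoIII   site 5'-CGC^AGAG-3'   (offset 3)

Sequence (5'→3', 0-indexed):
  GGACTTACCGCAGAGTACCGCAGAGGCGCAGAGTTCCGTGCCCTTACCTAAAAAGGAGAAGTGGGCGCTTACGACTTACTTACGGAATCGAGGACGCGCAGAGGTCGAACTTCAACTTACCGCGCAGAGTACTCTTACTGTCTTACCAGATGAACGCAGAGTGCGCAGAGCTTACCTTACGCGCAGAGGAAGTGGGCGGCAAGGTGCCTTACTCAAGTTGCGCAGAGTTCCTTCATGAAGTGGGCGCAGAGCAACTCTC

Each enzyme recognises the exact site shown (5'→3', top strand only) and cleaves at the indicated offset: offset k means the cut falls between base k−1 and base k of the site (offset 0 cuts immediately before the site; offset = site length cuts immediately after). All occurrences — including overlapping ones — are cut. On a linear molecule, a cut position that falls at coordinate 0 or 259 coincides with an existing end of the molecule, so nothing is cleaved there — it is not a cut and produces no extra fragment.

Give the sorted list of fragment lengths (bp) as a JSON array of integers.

[4,4,5,5,6,6,7,7,8,8,8,9,9,10,12,12,12,12,12,13,15,17,17,20,21]

Site scan:
  YnoVI (CTTAC, off=4): starts [3, 42, 67, 74, 78, 115, 133, 141, 170, 175, 207] → cuts [7, 46, 71, 78, 82, 119, 137, 145, 174, 179, 211]
  JekV (GAAGTGGG, off=2): starts [57, 188, 236] → cuts [59, 190, 238]
  BxoIII (CGCAGAG, off=3): starts [8, 18, 26, 96, 122, 154, 163, 181, 220, 244] → cuts [11, 21, 29, 99, 125, 157, 166, 184, 223, 247]

Pooled cuts: [7, 11, 21, 29, 46, 59, 71, 78, 82, 99, 119, 125, 137, 145, 157, 166, 174, 179, 184, 190, 211, 223, 238, 247]

Fragment lengths:
  [0,7): 7 bp
  [7,11): 4 bp
  [11,21): 10 bp
  [21,29): 8 bp
  [29,46): 17 bp
  [46,59): 13 bp
  [59,71): 12 bp
  [71,78): 7 bp
  [78,82): 4 bp
  [82,99): 17 bp
  [99,119): 20 bp
  [119,125): 6 bp
  [125,137): 12 bp
  [137,145): 8 bp
  [145,157): 12 bp
  [157,166): 9 bp
  [166,174): 8 bp
  [174,179): 5 bp
  [179,184): 5 bp
  [184,190): 6 bp
  [190,211): 21 bp
  [211,223): 12 bp
  [223,238): 15 bp
  [238,247): 9 bp
  [247,259): 12 bp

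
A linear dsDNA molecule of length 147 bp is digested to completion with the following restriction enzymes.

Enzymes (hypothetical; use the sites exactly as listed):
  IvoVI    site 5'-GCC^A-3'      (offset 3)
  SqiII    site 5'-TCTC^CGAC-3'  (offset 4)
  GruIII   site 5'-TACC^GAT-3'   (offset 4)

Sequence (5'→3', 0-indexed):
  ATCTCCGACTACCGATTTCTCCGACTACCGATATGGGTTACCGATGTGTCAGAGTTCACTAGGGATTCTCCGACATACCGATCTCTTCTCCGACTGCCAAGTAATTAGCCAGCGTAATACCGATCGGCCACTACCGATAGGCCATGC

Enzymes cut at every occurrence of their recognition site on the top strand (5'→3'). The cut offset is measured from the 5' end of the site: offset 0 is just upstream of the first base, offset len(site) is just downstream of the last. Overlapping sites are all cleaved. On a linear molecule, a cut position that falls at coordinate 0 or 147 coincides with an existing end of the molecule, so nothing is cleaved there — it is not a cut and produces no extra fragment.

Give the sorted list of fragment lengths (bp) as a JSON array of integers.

[4,5,6,8,8,8,8,8,8,9,11,11,12,13,28]

Per-enzyme occurrences:
  IvoVI GCCA/3: at [95, 107, 126, 140] ⇒ [98, 110, 129, 143]
  SqiII TCTCCGAC/4: at [1, 17, 66, 86] ⇒ [5, 21, 70, 90]
  GruIII TACCGAT/4: at [9, 25, 38, 75, 117, 131] ⇒ [13, 29, 42, 79, 121, 135]

All cut coordinates (distinct, sorted): [5, 13, 21, 29, 42, 70, 79, 90, 98, 110, 121, 129, 135, 143]

Fragment lengths:
  [0,5): 5 bp
  [5,13): 8 bp
  [13,21): 8 bp
  [21,29): 8 bp
  [29,42): 13 bp
  [42,70): 28 bp
  [70,79): 9 bp
  [79,90): 11 bp
  [90,98): 8 bp
  [98,110): 12 bp
  [110,121): 11 bp
  [121,129): 8 bp
  [129,135): 6 bp
  [135,143): 8 bp
  [143,147): 4 bp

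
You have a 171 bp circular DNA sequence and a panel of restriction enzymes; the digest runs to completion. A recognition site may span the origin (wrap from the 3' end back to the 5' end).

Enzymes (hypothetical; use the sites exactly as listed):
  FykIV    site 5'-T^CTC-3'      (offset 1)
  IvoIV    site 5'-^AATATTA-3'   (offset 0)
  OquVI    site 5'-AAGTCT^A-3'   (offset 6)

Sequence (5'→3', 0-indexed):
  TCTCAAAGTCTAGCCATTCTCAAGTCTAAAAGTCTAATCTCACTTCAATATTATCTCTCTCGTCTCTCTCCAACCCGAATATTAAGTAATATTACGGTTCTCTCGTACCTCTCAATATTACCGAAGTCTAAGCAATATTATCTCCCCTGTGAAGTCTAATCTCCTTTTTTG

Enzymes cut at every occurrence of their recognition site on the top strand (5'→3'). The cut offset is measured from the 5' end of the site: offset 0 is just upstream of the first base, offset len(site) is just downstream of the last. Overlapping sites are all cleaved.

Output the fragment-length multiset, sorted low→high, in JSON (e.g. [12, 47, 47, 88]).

[2,2,2,2,2,3,3,3,4,5,7,8,8,8,8,9,9,10,10,10,12,12,16,16]

Site scan:
  FykIV TCTC/1: at [0, 17, 37, 53, 55, 57, 62, 64, 66, 98, 100, 109, 140, 159] ⇒ [1, 18, 38, 54, 56, 58, 63, 65, 67, 99, 101, 110, 141, 160]
  IvoIV AATATTA/0: at [46, 77, 87, 113, 133] ⇒ [46, 77, 87, 113, 133]
  OquVI AAGTCTA/6: at [5, 21, 29, 123, 151] ⇒ [11, 27, 35, 129, 157]

Pooled cuts: [1, 11, 18, 27, 35, 38, 46, 54, 56, 58, 63, 65, 67, 77, 87, 99, 101, 110, 113, 129, 133, 141, 157, 160]

Fragment lengths:
  1→11: 10 bp
  11→18: 7 bp
  18→27: 9 bp
  27→35: 8 bp
  35→38: 3 bp
  38→46: 8 bp
  46→54: 8 bp
  54→56: 2 bp
  56→58: 2 bp
  58→63: 5 bp
  63→65: 2 bp
  65→67: 2 bp
  67→77: 10 bp
  77→87: 10 bp
  87→99: 12 bp
  99→101: 2 bp
  101→110: 9 bp
  110→113: 3 bp
  113→129: 16 bp
  129→133: 4 bp
  133→141: 8 bp
  141→157: 16 bp
  157→160: 3 bp
  160→1 (wrap): 171-160+1 = 12 bp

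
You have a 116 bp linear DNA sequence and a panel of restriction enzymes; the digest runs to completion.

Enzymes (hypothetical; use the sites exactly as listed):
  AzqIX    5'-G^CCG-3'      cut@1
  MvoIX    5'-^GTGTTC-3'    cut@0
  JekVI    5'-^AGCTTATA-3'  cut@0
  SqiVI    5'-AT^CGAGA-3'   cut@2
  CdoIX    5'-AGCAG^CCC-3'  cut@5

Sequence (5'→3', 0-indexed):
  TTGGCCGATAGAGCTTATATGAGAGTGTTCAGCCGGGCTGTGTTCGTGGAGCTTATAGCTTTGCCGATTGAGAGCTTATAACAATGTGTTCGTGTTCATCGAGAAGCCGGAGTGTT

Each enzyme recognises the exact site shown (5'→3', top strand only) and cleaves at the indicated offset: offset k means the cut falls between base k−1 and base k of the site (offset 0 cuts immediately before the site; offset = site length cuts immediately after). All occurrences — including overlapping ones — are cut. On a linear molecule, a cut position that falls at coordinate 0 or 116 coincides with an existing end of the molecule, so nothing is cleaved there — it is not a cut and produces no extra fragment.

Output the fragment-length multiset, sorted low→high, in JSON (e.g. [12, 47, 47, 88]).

[4,6,7,7,7,8,8,9,10,10,13,13,14]

Site scan:
  AzqIX (GCCG, off=1): starts [3, 31, 62, 105] → cuts [4, 32, 63, 106]
  MvoIX (GTGTTC, off=0): starts [24, 39, 85, 91] → cuts [24, 39, 85, 91]
  JekVI (AGCTTATA, off=0): starts [11, 49, 72] → cuts [11, 49, 72]
  SqiVI (ATCGAGA, off=2): starts [97] → cuts [99]
  CdoIX (AGCAGCCC, off=5): no sites

All cut coordinates (distinct, sorted): [4, 11, 24, 32, 39, 49, 63, 72, 85, 91, 99, 106]

Fragments:
  [0,4): 4 bp
  [4,11): 7 bp
  [11,24): 13 bp
  [24,32): 8 bp
  [32,39): 7 bp
  [39,49): 10 bp
  [49,63): 14 bp
  [63,72): 9 bp
  [72,85): 13 bp
  [85,91): 6 bp
  [91,99): 8 bp
  [99,106): 7 bp
  [106,116): 10 bp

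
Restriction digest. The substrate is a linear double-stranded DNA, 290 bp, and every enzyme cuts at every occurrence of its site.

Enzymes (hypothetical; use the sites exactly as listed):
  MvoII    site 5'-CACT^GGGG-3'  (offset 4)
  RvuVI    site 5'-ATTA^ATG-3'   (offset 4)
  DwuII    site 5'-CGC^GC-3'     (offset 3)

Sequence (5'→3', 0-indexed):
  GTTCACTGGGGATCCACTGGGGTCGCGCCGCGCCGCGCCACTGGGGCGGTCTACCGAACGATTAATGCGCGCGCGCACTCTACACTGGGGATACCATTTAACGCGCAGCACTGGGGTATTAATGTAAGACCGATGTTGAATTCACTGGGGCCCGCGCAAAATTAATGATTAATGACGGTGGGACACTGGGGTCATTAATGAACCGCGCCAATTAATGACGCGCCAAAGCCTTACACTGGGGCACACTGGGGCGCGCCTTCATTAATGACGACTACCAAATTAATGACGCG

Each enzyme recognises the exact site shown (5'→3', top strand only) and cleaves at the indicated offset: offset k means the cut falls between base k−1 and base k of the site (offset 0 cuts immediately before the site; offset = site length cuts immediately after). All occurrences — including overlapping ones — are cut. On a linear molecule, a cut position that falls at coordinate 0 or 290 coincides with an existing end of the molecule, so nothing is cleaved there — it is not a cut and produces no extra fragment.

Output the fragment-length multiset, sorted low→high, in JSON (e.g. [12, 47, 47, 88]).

[2,2,5,5,6,6,7,7,7,7,8,8,8,8,9,9,9,9,10,10,10,11,12,16,16,18,18,22,25]

Per-enzyme occurrences:
  MvoII (CACTGGGG, off=4): starts [3, 14, 38, 82, 108, 142, 183, 233, 243] → cuts [7, 18, 42, 86, 112, 146, 187, 237, 247]
  RvuVI (ATTAATG, off=4): starts [60, 117, 160, 167, 193, 210, 260, 278] → cuts [64, 121, 164, 171, 197, 214, 264, 282]
  DwuII (CGCGC, off=3): starts [23, 28, 33, 67, 69, 71, 101, 152, 203, 218, 251] → cuts [26, 31, 36, 70, 72, 74, 104, 155, 206, 221, 254]

All cut coordinates (distinct, sorted): [7, 18, 26, 31, 36, 42, 64, 70, 72, 74, 86, 104, 112, 121, 146, 155, 164, 171, 187, 197, 206, 214, 221, 237, 247, 254, 264, 282]

Fragments:
  [0,7): 7 bp
  [7,18): 11 bp
  [18,26): 8 bp
  [26,31): 5 bp
  [31,36): 5 bp
  [36,42): 6 bp
  [42,64): 22 bp
  [64,70): 6 bp
  [70,72): 2 bp
  [72,74): 2 bp
  [74,86): 12 bp
  [86,104): 18 bp
  [104,112): 8 bp
  [112,121): 9 bp
  [121,146): 25 bp
  [146,155): 9 bp
  [155,164): 9 bp
  [164,171): 7 bp
  [171,187): 16 bp
  [187,197): 10 bp
  [197,206): 9 bp
  [206,214): 8 bp
  [214,221): 7 bp
  [221,237): 16 bp
  [237,247): 10 bp
  [247,254): 7 bp
  [254,264): 10 bp
  [264,282): 18 bp
  [282,290): 8 bp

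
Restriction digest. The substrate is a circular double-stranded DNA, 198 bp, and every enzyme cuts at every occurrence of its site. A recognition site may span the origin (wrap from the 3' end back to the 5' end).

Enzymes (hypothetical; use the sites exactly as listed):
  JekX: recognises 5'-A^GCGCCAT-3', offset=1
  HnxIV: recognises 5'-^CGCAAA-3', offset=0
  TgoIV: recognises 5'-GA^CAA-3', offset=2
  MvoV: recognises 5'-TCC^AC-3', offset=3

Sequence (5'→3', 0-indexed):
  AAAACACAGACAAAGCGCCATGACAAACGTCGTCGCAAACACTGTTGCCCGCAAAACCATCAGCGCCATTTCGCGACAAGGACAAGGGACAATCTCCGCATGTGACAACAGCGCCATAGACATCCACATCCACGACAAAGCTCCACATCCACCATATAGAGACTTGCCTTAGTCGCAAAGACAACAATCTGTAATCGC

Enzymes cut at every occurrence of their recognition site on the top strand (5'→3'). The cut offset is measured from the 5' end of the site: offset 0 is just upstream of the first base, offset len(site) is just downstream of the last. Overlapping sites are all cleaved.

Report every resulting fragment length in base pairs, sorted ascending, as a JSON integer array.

[4,4,5,6,6,6,7,8,9,9,10,13,13,14,14,15,16,16,23]

Site scan:
  JekX (AGCGCCAT, off=1): starts [13, 61, 109] → cuts [14, 62, 110]
  HnxIV (CGCAAA, off=0): starts [33, 49, 173, 195] → cuts [33, 49, 173, 195]
  TgoIV (GACAA, off=2): starts [8, 21, 74, 80, 87, 103, 133, 179] → cuts [10, 23, 76, 82, 89, 105, 135, 181]
  MvoV (TCCAC, off=3): starts [122, 128, 141, 147] → cuts [125, 131, 144, 150]

All cut coordinates (distinct, sorted): [10, 14, 23, 33, 49, 62, 76, 82, 89, 105, 110, 125, 131, 135, 144, 150, 173, 181, 195]

Fragments:
  10→14: 4 bp
  14→23: 9 bp
  23→33: 10 bp
  33→49: 16 bp
  49→62: 13 bp
  62→76: 14 bp
  76→82: 6 bp
  82→89: 7 bp
  89→105: 16 bp
  105→110: 5 bp
  110→125: 15 bp
  125→131: 6 bp
  131→135: 4 bp
  135→144: 9 bp
  144→150: 6 bp
  150→173: 23 bp
  173→181: 8 bp
  181→195: 14 bp
  195→10 (wrap): 198-195+10 = 13 bp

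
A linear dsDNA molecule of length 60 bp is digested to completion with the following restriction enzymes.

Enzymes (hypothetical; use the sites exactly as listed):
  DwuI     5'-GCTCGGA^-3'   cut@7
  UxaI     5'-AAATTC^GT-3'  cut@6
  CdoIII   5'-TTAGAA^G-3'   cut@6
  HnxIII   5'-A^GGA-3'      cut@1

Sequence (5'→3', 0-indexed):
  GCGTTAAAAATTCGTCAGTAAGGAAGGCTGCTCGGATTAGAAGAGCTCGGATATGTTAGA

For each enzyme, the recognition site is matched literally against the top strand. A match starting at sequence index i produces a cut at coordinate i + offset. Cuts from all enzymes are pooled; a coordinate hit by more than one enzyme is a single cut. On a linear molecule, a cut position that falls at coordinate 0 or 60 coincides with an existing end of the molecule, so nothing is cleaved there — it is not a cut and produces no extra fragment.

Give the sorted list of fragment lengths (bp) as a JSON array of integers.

Site scan:
  DwuI (GCTCGGA, off=7): starts [29, 44] → cuts [36, 51]
  UxaI (AAATTCGT, off=6): starts [7] → cuts [13]
  CdoIII (TTAGAAG, off=6): starts [36] → cuts [42]
  HnxIII (AGGA, off=1): starts [20] → cuts [21]

Pooled cuts: [13, 21, 36, 42, 51]

Fragment lengths:
  [0,13): 13 bp
  [13,21): 8 bp
  [21,36): 15 bp
  [36,42): 6 bp
  [42,51): 9 bp
  [51,60): 9 bp

[6,8,9,9,13,15]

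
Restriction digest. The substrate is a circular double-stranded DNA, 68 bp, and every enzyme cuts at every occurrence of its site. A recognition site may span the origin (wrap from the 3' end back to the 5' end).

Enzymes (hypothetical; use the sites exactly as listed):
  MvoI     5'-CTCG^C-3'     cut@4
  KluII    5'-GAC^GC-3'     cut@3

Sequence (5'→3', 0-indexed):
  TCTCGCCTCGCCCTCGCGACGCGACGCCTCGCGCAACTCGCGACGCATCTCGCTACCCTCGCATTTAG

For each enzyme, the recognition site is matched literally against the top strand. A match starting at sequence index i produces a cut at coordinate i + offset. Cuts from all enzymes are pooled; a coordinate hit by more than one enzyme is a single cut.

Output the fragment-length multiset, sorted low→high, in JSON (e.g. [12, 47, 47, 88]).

[4,4,5,5,6,6,8,9,9,12]

Site scan:
  MvoI CTCGC/4: at [1, 6, 12, 27, 36, 48, 57] ⇒ [5, 10, 16, 31, 40, 52, 61]
  KluII GACGC/3: at [17, 22, 41] ⇒ [20, 25, 44]

All cut coordinates (distinct, sorted): [5, 10, 16, 20, 25, 31, 40, 44, 52, 61]

Fragments:
  5→10: 5 bp
  10→16: 6 bp
  16→20: 4 bp
  20→25: 5 bp
  25→31: 6 bp
  31→40: 9 bp
  40→44: 4 bp
  44→52: 8 bp
  52→61: 9 bp
  61→5 (wrap): 68-61+5 = 12 bp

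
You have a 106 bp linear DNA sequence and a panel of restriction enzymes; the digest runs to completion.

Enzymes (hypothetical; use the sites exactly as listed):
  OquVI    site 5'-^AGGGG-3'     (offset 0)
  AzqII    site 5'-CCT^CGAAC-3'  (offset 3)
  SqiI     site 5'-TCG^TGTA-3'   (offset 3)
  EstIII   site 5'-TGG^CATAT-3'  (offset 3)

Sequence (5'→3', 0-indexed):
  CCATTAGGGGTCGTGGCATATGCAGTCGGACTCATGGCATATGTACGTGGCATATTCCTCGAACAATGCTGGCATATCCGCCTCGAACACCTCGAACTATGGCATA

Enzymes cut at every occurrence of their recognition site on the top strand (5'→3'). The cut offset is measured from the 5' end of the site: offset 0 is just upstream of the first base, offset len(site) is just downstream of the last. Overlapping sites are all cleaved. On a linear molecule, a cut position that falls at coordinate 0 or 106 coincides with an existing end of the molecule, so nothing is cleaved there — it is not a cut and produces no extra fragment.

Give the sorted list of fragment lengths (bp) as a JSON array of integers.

Per-enzyme occurrences:
  OquVI AGGGG/0: at [5] ⇒ [5]
  AzqII CCTCGAAC/3: at [56, 80, 89] ⇒ [59, 83, 92]
  SqiI (TCGTGTA, off=3): no sites
  EstIII TGGCATAT/3: at [13, 34, 47, 69] ⇒ [16, 37, 50, 72]

Pooled cuts: [5, 16, 37, 50, 59, 72, 83, 92]

Fragments:
  [0,5): 5 bp
  [5,16): 11 bp
  [16,37): 21 bp
  [37,50): 13 bp
  [50,59): 9 bp
  [59,72): 13 bp
  [72,83): 11 bp
  [83,92): 9 bp
  [92,106): 14 bp

[5,9,9,11,11,13,13,14,21]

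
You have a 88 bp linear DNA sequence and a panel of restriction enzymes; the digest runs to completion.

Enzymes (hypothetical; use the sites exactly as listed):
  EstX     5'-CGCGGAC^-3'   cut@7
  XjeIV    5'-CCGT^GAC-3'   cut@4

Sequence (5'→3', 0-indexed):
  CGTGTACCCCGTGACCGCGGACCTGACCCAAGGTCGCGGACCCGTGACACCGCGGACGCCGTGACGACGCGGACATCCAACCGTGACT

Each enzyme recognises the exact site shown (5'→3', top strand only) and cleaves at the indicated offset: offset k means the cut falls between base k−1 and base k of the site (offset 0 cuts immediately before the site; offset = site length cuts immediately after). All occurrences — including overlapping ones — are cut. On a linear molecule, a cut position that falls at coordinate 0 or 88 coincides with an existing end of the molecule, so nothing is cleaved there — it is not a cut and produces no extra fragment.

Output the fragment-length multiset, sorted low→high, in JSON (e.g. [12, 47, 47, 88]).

Scan for sites:
  EstX CGCGGAC/7: at [15, 34, 50, 67] ⇒ [22, 41, 57, 74]
  XjeIV CCGTGAC/4: at [8, 41, 58, 80] ⇒ [12, 45, 62, 84]

All cut coordinates (distinct, sorted): [12, 22, 41, 45, 57, 62, 74, 84]

Fragment lengths:
  [0,12): 12 bp
  [12,22): 10 bp
  [22,41): 19 bp
  [41,45): 4 bp
  [45,57): 12 bp
  [57,62): 5 bp
  [62,74): 12 bp
  [74,84): 10 bp
  [84,88): 4 bp

[4,4,5,10,10,12,12,12,19]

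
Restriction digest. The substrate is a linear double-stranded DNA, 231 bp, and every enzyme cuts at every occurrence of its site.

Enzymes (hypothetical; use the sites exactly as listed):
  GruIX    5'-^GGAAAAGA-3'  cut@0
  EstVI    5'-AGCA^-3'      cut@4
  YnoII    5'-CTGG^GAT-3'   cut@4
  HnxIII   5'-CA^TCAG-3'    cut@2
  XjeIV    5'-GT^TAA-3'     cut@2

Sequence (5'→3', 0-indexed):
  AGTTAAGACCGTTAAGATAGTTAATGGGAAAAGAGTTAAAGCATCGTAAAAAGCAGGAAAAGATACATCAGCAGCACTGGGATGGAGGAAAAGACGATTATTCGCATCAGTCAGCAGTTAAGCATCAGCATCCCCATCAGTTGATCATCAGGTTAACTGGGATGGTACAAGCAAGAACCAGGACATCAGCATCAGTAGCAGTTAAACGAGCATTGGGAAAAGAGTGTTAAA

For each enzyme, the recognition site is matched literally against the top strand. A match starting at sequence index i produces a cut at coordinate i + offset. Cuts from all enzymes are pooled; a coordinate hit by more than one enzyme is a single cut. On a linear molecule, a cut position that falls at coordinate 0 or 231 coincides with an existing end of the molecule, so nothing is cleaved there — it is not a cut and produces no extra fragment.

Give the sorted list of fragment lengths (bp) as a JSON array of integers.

Per-enzyme occurrences:
  GruIX (GGAAAAGA, off=0): starts [26, 55, 86, 215] → cuts [26, 55, 86, 215]
  EstVI (AGCA, off=4): starts [39, 51, 69, 72, 112, 120, 126, 169, 187, 196, 208] → cuts [43, 55, 73, 76, 116, 124, 130, 173, 191, 200, 212]
  YnoII (CTGGGAT, off=4): starts [76, 156] → cuts [80, 160]
  HnxIII (CATCAG, off=2): starts [65, 104, 122, 134, 145, 183, 189] → cuts [67, 106, 124, 136, 147, 185, 191]
  XjeIV (GTTAA, off=2): starts [1, 10, 19, 34, 116, 151, 200, 225] → cuts [3, 12, 21, 36, 118, 153, 202, 227]

All cut coordinates (distinct, sorted): [3, 12, 21, 26, 36, 43, 55, 67, 73, 76, 80, 86, 106, 116, 118, 124, 130, 136, 147, 153, 160, 173, 185, 191, 200, 202, 212, 215, 227]

Fragment lengths:
  [0,3): 3 bp
  [3,12): 9 bp
  [12,21): 9 bp
  [21,26): 5 bp
  [26,36): 10 bp
  [36,43): 7 bp
  [43,55): 12 bp
  [55,67): 12 bp
  [67,73): 6 bp
  [73,76): 3 bp
  [76,80): 4 bp
  [80,86): 6 bp
  [86,106): 20 bp
  [106,116): 10 bp
  [116,118): 2 bp
  [118,124): 6 bp
  [124,130): 6 bp
  [130,136): 6 bp
  [136,147): 11 bp
  [147,153): 6 bp
  [153,160): 7 bp
  [160,173): 13 bp
  [173,185): 12 bp
  [185,191): 6 bp
  [191,200): 9 bp
  [200,202): 2 bp
  [202,212): 10 bp
  [212,215): 3 bp
  [215,227): 12 bp
  [227,231): 4 bp

[2,2,3,3,3,4,4,5,6,6,6,6,6,6,6,7,7,9,9,9,10,10,10,11,12,12,12,12,13,20]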